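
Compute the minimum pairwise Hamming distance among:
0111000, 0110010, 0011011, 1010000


Comparing all pairs, minimum distance: 2
Can detect 1 errors, correct 0 errors

2


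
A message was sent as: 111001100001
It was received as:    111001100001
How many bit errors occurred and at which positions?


XOR: 000000000000

0 errors (received matches sent)


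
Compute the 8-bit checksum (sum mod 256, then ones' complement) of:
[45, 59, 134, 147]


Sum = 385 mod 256 = 129
Complement = 126

126


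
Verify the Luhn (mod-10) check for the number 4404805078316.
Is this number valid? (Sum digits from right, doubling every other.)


Luhn sum = 58
58 mod 10 = 8

Invalid (Luhn sum mod 10 = 8)


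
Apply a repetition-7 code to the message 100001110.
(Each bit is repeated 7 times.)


Each bit -> 7 copies

111111100000000000000000000000000001111111111111111111110000000


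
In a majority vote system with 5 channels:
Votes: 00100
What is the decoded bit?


Ones: 1 out of 5
Threshold: 3

0 (1/5 voted 1)


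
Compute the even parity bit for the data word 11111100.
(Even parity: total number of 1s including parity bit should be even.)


Number of 1s in data: 6
Parity bit: 0

0


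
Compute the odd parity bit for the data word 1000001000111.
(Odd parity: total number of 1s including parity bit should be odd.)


Number of 1s in data: 5
Parity bit: 0

0


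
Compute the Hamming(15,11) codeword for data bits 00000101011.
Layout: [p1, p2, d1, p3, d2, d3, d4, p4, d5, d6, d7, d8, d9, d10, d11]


Parity bits: p1=1, p2=1, p3=1, p4=0

110100000101011


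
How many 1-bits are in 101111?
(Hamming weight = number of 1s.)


Counting 1s in 101111

5


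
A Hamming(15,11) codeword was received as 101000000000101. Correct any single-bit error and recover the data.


Syndrome = 0: no error detected

Data: 10000000101 (no errors)


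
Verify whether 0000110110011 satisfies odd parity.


Number of 1s: 6

No, parity error (6 ones)


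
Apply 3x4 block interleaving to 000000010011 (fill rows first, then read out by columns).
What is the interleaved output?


Matrix:
  0000
  0001
  0011
Read columns: 000000001011

000000001011


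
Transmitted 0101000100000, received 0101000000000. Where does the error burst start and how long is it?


XOR: 0000000100000

Burst at position 7, length 1


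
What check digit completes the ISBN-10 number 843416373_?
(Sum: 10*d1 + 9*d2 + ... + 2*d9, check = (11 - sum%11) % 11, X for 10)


Weighted sum: 243
243 mod 11 = 1

Check digit: X


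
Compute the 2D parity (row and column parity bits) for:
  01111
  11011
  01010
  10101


Row parities: 0001
Column parities: 01011

Row P: 0001, Col P: 01011, Corner: 1


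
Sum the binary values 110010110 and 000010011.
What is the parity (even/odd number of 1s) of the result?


110010110 = 406
000010011 = 19
Sum = 425 = 110101001
1s count = 5

odd parity (5 ones in 110101001)


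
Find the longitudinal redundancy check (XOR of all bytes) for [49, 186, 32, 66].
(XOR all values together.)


XOR chain: 49 ^ 186 ^ 32 ^ 66 = 233

233


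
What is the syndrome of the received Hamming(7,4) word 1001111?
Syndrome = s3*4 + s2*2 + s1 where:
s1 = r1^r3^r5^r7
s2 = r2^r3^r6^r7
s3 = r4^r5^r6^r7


s1=1, s2=0, s3=0

Syndrome = 1 (error at position 1)


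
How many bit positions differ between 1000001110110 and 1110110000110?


XOR: 0110111110000
Count of 1s: 7

7


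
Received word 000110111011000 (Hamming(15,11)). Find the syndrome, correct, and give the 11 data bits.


Syndrome = 0: no error detected

Data: 01011011000 (no errors)


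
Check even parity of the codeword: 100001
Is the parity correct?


Number of 1s: 2

Yes, parity is correct (2 ones)


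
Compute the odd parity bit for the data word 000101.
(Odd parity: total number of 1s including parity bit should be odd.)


Number of 1s in data: 2
Parity bit: 1

1


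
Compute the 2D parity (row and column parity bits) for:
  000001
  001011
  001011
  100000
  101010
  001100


Row parities: 111110
Column parities: 000111

Row P: 111110, Col P: 000111, Corner: 1


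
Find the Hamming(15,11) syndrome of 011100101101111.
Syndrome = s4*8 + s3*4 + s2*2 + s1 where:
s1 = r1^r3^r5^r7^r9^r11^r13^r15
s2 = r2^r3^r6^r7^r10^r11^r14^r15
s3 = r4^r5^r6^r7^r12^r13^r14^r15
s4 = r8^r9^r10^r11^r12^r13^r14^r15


s1=1, s2=0, s3=0, s4=0

Syndrome = 1 (error at position 1)


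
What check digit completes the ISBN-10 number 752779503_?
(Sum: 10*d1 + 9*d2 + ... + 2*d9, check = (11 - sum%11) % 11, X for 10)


Weighted sum: 293
293 mod 11 = 7

Check digit: 4


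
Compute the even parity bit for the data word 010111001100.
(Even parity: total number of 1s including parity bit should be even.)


Number of 1s in data: 6
Parity bit: 0

0


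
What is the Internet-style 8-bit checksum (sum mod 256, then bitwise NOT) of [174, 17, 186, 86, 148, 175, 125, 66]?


Sum = 977 mod 256 = 209
Complement = 46

46


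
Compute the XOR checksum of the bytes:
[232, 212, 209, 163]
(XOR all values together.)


XOR chain: 232 ^ 212 ^ 209 ^ 163 = 78

78


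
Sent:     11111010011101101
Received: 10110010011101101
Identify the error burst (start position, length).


XOR: 01001000000000000

Burst at position 1, length 4


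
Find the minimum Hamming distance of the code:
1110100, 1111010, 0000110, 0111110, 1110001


Comparing all pairs, minimum distance: 2
Can detect 1 errors, correct 0 errors

2


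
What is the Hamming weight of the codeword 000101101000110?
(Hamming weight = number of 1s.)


Counting 1s in 000101101000110

6


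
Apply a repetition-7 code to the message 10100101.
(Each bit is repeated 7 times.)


Each bit -> 7 copies

11111110000000111111100000000000000111111100000001111111


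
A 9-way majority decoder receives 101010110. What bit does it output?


Ones: 5 out of 9
Threshold: 5

1 (5/9 voted 1)


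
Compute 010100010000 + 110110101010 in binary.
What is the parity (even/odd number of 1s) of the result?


010100010000 = 1296
110110101010 = 3498
Sum = 4794 = 1001010111010
1s count = 7

odd parity (7 ones in 1001010111010)


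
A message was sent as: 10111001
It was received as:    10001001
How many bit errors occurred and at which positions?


XOR: 00110000

2 error(s) at position(s): 2, 3


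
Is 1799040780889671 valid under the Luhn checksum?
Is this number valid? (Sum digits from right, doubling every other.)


Luhn sum = 81
81 mod 10 = 1

Invalid (Luhn sum mod 10 = 1)


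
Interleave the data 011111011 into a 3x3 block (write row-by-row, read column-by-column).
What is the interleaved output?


Matrix:
  011
  111
  011
Read columns: 010111111

010111111


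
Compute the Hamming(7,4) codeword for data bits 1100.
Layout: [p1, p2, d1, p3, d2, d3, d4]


Parity bits: p1=0, p2=1, p3=1

0111100


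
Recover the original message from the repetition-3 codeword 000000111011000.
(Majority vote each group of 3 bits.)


Groups: 000, 000, 111, 011, 000
Majority votes: 00110

00110


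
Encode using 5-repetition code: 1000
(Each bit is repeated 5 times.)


Each bit -> 5 copies

11111000000000000000


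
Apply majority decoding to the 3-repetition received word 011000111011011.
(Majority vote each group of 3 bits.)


Groups: 011, 000, 111, 011, 011
Majority votes: 10111

10111


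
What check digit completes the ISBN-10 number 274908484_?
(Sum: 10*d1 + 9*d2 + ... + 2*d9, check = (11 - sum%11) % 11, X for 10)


Weighted sum: 266
266 mod 11 = 2

Check digit: 9


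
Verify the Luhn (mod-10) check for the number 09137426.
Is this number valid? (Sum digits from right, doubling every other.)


Luhn sum = 33
33 mod 10 = 3

Invalid (Luhn sum mod 10 = 3)


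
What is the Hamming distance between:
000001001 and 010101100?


XOR: 010100101
Count of 1s: 4

4


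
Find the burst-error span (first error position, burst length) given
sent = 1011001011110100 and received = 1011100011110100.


XOR: 0000101000000000

Burst at position 4, length 3


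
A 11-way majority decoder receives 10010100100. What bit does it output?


Ones: 4 out of 11
Threshold: 6

0 (4/11 voted 1)


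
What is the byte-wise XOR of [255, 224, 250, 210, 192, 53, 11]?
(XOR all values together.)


XOR chain: 255 ^ 224 ^ 250 ^ 210 ^ 192 ^ 53 ^ 11 = 201

201


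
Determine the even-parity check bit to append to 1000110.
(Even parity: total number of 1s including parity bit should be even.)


Number of 1s in data: 3
Parity bit: 1

1


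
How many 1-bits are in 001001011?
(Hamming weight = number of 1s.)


Counting 1s in 001001011

4


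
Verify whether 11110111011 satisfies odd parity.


Number of 1s: 9

Yes, parity is correct (9 ones)


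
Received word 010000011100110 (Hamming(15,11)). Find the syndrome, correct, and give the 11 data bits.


Syndrome = 10: error at position 10

Data: 00001000110 (corrected bit 10)


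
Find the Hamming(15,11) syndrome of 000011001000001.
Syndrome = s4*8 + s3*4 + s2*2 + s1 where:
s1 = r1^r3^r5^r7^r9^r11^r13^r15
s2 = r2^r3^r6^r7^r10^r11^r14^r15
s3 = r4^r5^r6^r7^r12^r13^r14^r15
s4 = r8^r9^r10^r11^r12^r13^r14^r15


s1=1, s2=0, s3=1, s4=0

Syndrome = 5 (error at position 5)


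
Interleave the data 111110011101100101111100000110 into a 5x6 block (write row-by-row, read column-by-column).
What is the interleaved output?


Matrix:
  111110
  011101
  100101
  111100
  000110
Read columns: 101101101011010111111000101100

101101101011010111111000101100


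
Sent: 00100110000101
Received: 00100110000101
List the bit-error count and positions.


XOR: 00000000000000

0 errors (received matches sent)


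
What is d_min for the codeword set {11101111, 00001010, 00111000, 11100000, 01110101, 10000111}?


Comparing all pairs, minimum distance: 3
Can detect 2 errors, correct 1 errors

3


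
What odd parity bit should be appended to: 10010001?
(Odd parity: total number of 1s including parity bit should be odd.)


Number of 1s in data: 3
Parity bit: 0

0


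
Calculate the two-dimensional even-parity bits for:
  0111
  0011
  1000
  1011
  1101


Row parities: 10111
Column parities: 1010

Row P: 10111, Col P: 1010, Corner: 0


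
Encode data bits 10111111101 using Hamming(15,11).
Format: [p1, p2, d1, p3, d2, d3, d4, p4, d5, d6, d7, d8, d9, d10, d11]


Parity bits: p1=0, p2=0, p3=1, p4=0

001101101111101


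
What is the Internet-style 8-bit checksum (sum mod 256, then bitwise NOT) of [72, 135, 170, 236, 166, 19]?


Sum = 798 mod 256 = 30
Complement = 225

225


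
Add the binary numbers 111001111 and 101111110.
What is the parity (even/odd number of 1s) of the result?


111001111 = 463
101111110 = 382
Sum = 845 = 1101001101
1s count = 6

even parity (6 ones in 1101001101)


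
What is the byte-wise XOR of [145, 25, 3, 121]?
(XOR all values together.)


XOR chain: 145 ^ 25 ^ 3 ^ 121 = 242

242


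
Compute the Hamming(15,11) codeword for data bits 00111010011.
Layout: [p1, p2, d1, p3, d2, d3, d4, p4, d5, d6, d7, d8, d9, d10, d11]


Parity bits: p1=0, p2=1, p3=0, p4=0

010001101010011


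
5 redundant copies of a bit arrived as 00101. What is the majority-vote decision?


Ones: 2 out of 5
Threshold: 3

0 (2/5 voted 1)


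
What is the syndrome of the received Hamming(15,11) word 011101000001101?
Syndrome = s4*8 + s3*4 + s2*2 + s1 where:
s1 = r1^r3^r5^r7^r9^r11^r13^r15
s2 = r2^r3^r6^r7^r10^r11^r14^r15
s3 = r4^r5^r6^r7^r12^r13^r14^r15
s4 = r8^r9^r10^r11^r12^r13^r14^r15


s1=1, s2=0, s3=1, s4=1

Syndrome = 13 (error at position 13)


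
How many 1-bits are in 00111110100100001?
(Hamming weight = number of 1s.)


Counting 1s in 00111110100100001

8


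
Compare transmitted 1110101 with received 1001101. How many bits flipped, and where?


XOR: 0111000

3 error(s) at position(s): 1, 2, 3


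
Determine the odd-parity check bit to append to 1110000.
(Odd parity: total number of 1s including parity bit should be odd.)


Number of 1s in data: 3
Parity bit: 0

0


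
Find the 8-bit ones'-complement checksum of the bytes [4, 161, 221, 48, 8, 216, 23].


Sum = 681 mod 256 = 169
Complement = 86

86


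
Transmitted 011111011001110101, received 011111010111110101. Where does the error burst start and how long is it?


XOR: 000000001110000000

Burst at position 8, length 3


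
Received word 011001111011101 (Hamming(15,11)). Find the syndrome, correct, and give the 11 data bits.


Syndrome = 4: error at position 4

Data: 10111011101 (corrected bit 4)


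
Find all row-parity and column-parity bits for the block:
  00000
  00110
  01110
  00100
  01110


Row parities: 00111
Column parities: 00010

Row P: 00111, Col P: 00010, Corner: 1


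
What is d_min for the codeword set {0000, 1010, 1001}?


Comparing all pairs, minimum distance: 2
Can detect 1 errors, correct 0 errors

2


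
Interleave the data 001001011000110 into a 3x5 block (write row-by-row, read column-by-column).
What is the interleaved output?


Matrix:
  00100
  10110
  00110
Read columns: 010000111011000

010000111011000


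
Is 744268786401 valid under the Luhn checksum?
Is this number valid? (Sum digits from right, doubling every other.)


Luhn sum = 51
51 mod 10 = 1

Invalid (Luhn sum mod 10 = 1)


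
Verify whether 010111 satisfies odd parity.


Number of 1s: 4

No, parity error (4 ones)


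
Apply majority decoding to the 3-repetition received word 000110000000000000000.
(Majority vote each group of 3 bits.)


Groups: 000, 110, 000, 000, 000, 000, 000
Majority votes: 0100000

0100000


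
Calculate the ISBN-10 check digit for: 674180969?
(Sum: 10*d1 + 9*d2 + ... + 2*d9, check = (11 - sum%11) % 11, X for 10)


Weighted sum: 282
282 mod 11 = 7

Check digit: 4


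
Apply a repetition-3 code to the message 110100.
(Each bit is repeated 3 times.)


Each bit -> 3 copies

111111000111000000


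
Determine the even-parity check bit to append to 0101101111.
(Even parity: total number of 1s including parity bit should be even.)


Number of 1s in data: 7
Parity bit: 1

1


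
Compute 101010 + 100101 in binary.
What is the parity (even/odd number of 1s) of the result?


101010 = 42
100101 = 37
Sum = 79 = 1001111
1s count = 5

odd parity (5 ones in 1001111)


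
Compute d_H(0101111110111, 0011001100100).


XOR: 0110110010011
Count of 1s: 7

7


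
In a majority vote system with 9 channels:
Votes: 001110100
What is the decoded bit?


Ones: 4 out of 9
Threshold: 5

0 (4/9 voted 1)


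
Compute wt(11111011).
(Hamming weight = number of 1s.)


Counting 1s in 11111011

7


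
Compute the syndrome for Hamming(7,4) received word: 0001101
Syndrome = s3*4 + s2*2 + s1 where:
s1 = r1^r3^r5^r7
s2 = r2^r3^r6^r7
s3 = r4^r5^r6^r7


s1=0, s2=1, s3=1

Syndrome = 6 (error at position 6)


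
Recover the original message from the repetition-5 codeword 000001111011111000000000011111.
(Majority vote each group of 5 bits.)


Groups: 00000, 11110, 11111, 00000, 00000, 11111
Majority votes: 011001

011001


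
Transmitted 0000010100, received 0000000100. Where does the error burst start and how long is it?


XOR: 0000010000

Burst at position 5, length 1


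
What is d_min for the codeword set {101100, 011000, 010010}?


Comparing all pairs, minimum distance: 2
Can detect 1 errors, correct 0 errors

2


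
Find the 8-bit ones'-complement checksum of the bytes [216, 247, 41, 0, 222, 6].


Sum = 732 mod 256 = 220
Complement = 35

35


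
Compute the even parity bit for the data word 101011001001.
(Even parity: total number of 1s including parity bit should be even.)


Number of 1s in data: 6
Parity bit: 0

0


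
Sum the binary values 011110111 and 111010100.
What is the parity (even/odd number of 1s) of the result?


011110111 = 247
111010100 = 468
Sum = 715 = 1011001011
1s count = 6

even parity (6 ones in 1011001011)


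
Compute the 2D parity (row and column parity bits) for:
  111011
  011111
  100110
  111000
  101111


Row parities: 11111
Column parities: 010101

Row P: 11111, Col P: 010101, Corner: 1


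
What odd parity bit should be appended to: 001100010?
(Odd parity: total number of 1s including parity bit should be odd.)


Number of 1s in data: 3
Parity bit: 0

0


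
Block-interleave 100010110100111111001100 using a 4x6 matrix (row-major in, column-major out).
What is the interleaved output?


Matrix:
  100010
  110100
  111111
  001100
Read columns: 111001100011011110100010

111001100011011110100010


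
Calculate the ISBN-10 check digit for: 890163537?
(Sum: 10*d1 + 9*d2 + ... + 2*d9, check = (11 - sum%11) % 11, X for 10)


Weighted sum: 262
262 mod 11 = 9

Check digit: 2


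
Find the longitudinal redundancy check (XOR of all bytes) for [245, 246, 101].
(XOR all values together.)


XOR chain: 245 ^ 246 ^ 101 = 102

102


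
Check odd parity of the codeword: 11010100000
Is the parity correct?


Number of 1s: 4

No, parity error (4 ones)


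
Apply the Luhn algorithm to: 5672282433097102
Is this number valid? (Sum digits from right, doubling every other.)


Luhn sum = 60
60 mod 10 = 0

Valid (Luhn sum mod 10 = 0)


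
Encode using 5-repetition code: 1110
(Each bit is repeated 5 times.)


Each bit -> 5 copies

11111111111111100000


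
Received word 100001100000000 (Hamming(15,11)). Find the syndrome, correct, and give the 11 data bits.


Syndrome = 0: no error detected

Data: 00110000000 (no errors)


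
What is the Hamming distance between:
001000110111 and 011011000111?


XOR: 010011110000
Count of 1s: 5

5


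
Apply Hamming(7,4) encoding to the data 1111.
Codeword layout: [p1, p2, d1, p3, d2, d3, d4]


Parity bits: p1=1, p2=1, p3=1

1111111


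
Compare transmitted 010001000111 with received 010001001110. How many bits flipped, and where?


XOR: 000000001001

2 error(s) at position(s): 8, 11


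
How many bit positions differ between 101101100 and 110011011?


XOR: 011110111
Count of 1s: 7

7


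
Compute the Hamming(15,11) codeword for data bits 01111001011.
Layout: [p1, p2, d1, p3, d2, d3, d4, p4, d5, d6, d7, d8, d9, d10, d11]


Parity bits: p1=0, p2=0, p3=0, p4=0

000011101001011


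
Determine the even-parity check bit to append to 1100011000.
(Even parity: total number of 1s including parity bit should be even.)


Number of 1s in data: 4
Parity bit: 0

0


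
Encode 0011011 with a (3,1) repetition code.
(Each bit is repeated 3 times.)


Each bit -> 3 copies

000000111111000111111


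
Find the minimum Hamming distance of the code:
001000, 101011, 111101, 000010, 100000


Comparing all pairs, minimum distance: 2
Can detect 1 errors, correct 0 errors

2


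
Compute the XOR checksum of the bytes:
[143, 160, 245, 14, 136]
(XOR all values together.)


XOR chain: 143 ^ 160 ^ 245 ^ 14 ^ 136 = 92

92


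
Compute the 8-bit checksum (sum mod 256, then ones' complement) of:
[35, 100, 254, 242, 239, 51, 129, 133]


Sum = 1183 mod 256 = 159
Complement = 96

96


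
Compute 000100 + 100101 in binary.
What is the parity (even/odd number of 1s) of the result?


000100 = 4
100101 = 37
Sum = 41 = 101001
1s count = 3

odd parity (3 ones in 101001)


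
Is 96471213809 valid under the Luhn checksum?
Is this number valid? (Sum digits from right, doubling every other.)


Luhn sum = 50
50 mod 10 = 0

Valid (Luhn sum mod 10 = 0)


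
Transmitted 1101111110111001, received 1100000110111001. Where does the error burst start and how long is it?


XOR: 0001111000000000

Burst at position 3, length 4


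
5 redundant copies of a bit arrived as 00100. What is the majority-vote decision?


Ones: 1 out of 5
Threshold: 3

0 (1/5 voted 1)


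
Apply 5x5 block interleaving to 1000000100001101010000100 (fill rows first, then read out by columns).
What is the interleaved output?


Matrix:
  10000
  00100
  00110
  10100
  00100
Read columns: 1001000000011110010000000

1001000000011110010000000


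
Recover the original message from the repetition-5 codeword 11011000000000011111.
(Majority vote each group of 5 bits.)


Groups: 11011, 00000, 00000, 11111
Majority votes: 1001

1001


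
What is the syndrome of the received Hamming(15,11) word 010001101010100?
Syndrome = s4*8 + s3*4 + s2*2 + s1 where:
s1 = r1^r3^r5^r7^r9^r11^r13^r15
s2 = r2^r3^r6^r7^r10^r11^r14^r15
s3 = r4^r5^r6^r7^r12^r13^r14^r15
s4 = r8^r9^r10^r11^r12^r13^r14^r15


s1=0, s2=0, s3=1, s4=1

Syndrome = 12 (error at position 12)


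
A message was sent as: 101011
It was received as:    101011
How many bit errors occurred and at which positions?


XOR: 000000

0 errors (received matches sent)


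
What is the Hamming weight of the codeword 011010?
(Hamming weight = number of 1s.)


Counting 1s in 011010

3


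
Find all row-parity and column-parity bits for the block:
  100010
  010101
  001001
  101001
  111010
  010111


Row parities: 010100
Column parities: 111010

Row P: 010100, Col P: 111010, Corner: 0


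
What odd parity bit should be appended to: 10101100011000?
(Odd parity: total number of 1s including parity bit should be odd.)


Number of 1s in data: 6
Parity bit: 1

1


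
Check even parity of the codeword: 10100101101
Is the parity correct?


Number of 1s: 6

Yes, parity is correct (6 ones)


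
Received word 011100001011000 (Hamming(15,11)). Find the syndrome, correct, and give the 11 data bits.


Syndrome = 11: error at position 11

Data: 10001001000 (corrected bit 11)


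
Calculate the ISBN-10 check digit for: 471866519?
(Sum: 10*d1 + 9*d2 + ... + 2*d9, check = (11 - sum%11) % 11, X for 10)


Weighted sum: 274
274 mod 11 = 10

Check digit: 1


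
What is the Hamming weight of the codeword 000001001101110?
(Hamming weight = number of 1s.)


Counting 1s in 000001001101110

6


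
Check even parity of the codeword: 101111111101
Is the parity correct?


Number of 1s: 10

Yes, parity is correct (10 ones)


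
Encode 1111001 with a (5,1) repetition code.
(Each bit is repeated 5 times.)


Each bit -> 5 copies

11111111111111111111000000000011111


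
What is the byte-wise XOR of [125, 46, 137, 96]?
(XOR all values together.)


XOR chain: 125 ^ 46 ^ 137 ^ 96 = 186

186


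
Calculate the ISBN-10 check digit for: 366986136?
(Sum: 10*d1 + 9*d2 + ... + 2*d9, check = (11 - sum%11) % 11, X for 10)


Weighted sum: 298
298 mod 11 = 1

Check digit: X


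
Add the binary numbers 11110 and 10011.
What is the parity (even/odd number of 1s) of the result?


11110 = 30
10011 = 19
Sum = 49 = 110001
1s count = 3

odd parity (3 ones in 110001)


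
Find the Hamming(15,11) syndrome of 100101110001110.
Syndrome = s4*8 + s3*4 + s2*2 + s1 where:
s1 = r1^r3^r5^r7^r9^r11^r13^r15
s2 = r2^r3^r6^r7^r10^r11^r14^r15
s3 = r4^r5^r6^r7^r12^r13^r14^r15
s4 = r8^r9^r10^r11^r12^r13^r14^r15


s1=1, s2=1, s3=0, s4=0

Syndrome = 3 (error at position 3)


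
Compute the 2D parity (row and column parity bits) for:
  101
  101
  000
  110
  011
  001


Row parities: 000001
Column parities: 100

Row P: 000001, Col P: 100, Corner: 1


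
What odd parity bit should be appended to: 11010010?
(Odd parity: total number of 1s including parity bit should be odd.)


Number of 1s in data: 4
Parity bit: 1

1


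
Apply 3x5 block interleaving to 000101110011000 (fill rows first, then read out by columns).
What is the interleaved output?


Matrix:
  00010
  11100
  11000
Read columns: 011011010100000

011011010100000


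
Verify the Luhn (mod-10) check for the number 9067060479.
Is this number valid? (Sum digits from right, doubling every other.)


Luhn sum = 43
43 mod 10 = 3

Invalid (Luhn sum mod 10 = 3)


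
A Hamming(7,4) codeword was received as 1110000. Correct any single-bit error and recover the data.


Syndrome = 0: no error detected

Data: 1000 (no errors)


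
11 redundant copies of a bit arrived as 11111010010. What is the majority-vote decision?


Ones: 7 out of 11
Threshold: 6

1 (7/11 voted 1)


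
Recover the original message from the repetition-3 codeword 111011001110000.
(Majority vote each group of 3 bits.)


Groups: 111, 011, 001, 110, 000
Majority votes: 11010

11010


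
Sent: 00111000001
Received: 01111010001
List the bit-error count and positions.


XOR: 01000010000

2 error(s) at position(s): 1, 6


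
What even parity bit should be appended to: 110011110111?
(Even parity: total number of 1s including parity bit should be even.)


Number of 1s in data: 9
Parity bit: 1

1


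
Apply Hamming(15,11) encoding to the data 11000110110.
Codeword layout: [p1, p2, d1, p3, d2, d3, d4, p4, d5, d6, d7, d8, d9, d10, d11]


Parity bits: p1=0, p2=0, p3=1, p4=0

001110000110110


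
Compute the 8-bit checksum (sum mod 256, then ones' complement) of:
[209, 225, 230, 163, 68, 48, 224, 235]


Sum = 1402 mod 256 = 122
Complement = 133

133


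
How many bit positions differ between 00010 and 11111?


XOR: 11101
Count of 1s: 4

4


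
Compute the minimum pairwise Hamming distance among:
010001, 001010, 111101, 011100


Comparing all pairs, minimum distance: 2
Can detect 1 errors, correct 0 errors

2


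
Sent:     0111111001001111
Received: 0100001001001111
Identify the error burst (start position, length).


XOR: 0011110000000000

Burst at position 2, length 4


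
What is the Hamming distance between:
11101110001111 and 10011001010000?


XOR: 01110111011111
Count of 1s: 11

11


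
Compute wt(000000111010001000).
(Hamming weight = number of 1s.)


Counting 1s in 000000111010001000

5


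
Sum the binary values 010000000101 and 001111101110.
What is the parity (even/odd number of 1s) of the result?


010000000101 = 1029
001111101110 = 1006
Sum = 2035 = 11111110011
1s count = 9

odd parity (9 ones in 11111110011)


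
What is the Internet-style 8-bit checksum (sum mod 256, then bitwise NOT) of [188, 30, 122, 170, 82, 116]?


Sum = 708 mod 256 = 196
Complement = 59

59


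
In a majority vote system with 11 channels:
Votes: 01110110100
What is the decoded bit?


Ones: 6 out of 11
Threshold: 6

1 (6/11 voted 1)


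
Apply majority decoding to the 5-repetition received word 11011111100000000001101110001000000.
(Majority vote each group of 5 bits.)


Groups: 11011, 11110, 00000, 00001, 10111, 00010, 00000
Majority votes: 1100100

1100100


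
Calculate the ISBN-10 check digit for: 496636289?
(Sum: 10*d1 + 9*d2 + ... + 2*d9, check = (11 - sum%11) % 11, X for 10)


Weighted sum: 309
309 mod 11 = 1

Check digit: X


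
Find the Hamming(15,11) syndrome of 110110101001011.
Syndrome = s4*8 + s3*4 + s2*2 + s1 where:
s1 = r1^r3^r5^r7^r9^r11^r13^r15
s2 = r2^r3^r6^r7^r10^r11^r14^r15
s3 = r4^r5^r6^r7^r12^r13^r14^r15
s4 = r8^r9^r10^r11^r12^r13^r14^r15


s1=1, s2=0, s3=0, s4=0

Syndrome = 1 (error at position 1)


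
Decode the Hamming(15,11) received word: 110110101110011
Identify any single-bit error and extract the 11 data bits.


Syndrome = 12: error at position 12

Data: 01011111011 (corrected bit 12)


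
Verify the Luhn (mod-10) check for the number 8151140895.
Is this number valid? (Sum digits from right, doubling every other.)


Luhn sum = 38
38 mod 10 = 8

Invalid (Luhn sum mod 10 = 8)


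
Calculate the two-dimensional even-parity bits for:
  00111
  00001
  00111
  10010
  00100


Row parities: 11101
Column parities: 10111

Row P: 11101, Col P: 10111, Corner: 0


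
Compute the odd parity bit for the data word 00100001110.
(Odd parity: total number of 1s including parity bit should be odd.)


Number of 1s in data: 4
Parity bit: 1

1


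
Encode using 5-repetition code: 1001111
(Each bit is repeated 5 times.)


Each bit -> 5 copies

11111000000000011111111111111111111


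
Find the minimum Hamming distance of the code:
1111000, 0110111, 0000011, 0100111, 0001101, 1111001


Comparing all pairs, minimum distance: 1
Can detect 0 errors, correct 0 errors

1


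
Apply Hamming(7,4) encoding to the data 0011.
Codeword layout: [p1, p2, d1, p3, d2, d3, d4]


Parity bits: p1=1, p2=0, p3=0

1000011


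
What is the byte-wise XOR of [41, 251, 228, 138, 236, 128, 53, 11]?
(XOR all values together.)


XOR chain: 41 ^ 251 ^ 228 ^ 138 ^ 236 ^ 128 ^ 53 ^ 11 = 238

238


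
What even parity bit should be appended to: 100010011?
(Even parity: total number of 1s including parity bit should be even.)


Number of 1s in data: 4
Parity bit: 0

0


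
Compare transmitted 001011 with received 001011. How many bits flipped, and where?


XOR: 000000

0 errors (received matches sent)


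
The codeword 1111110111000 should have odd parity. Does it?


Number of 1s: 9

Yes, parity is correct (9 ones)


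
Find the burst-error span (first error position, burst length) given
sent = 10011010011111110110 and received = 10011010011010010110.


XOR: 00000000000101100000

Burst at position 11, length 4


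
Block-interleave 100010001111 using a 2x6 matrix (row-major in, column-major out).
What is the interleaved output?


Matrix:
  100010
  001111
Read columns: 100001011101

100001011101


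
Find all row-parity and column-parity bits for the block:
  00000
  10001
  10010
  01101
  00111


Row parities: 00011
Column parities: 01001

Row P: 00011, Col P: 01001, Corner: 0


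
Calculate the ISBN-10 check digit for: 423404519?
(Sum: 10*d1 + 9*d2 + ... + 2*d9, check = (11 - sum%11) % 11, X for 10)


Weighted sum: 171
171 mod 11 = 6

Check digit: 5


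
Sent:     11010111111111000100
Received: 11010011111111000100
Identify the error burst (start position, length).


XOR: 00000100000000000000

Burst at position 5, length 1


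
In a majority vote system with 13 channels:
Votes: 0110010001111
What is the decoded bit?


Ones: 7 out of 13
Threshold: 7

1 (7/13 voted 1)


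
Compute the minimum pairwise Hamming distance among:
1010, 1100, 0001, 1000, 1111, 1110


Comparing all pairs, minimum distance: 1
Can detect 0 errors, correct 0 errors

1


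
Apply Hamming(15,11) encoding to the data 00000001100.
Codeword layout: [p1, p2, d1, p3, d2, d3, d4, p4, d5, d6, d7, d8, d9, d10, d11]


Parity bits: p1=1, p2=0, p3=0, p4=0

100000000001100


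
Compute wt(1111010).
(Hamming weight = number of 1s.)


Counting 1s in 1111010

5


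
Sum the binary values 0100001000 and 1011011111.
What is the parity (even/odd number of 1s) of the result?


0100001000 = 264
1011011111 = 735
Sum = 999 = 1111100111
1s count = 8

even parity (8 ones in 1111100111)


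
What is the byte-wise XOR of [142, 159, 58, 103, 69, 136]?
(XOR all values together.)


XOR chain: 142 ^ 159 ^ 58 ^ 103 ^ 69 ^ 136 = 129

129


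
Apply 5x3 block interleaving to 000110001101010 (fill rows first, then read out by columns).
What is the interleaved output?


Matrix:
  000
  110
  001
  101
  010
Read columns: 010100100100110

010100100100110


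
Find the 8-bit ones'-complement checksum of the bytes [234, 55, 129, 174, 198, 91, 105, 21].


Sum = 1007 mod 256 = 239
Complement = 16

16


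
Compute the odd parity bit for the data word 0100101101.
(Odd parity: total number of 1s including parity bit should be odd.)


Number of 1s in data: 5
Parity bit: 0

0


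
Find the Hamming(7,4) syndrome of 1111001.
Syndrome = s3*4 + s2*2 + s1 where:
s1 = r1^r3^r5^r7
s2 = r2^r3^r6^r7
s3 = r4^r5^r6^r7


s1=1, s2=1, s3=0

Syndrome = 3 (error at position 3)


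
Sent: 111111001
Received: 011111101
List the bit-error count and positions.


XOR: 100000100

2 error(s) at position(s): 0, 6


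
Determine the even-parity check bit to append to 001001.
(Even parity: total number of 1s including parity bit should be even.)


Number of 1s in data: 2
Parity bit: 0

0


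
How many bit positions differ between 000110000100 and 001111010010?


XOR: 001001010110
Count of 1s: 5

5


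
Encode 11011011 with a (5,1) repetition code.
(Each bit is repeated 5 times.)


Each bit -> 5 copies

1111111111000001111111111000001111111111


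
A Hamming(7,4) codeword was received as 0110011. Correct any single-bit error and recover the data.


Syndrome = 0: no error detected

Data: 1011 (no errors)


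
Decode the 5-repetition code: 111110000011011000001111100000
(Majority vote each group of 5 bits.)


Groups: 11111, 00000, 11011, 00000, 11111, 00000
Majority votes: 101010

101010


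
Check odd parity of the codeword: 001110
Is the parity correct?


Number of 1s: 3

Yes, parity is correct (3 ones)


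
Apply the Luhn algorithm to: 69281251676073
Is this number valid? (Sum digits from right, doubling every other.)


Luhn sum = 51
51 mod 10 = 1

Invalid (Luhn sum mod 10 = 1)


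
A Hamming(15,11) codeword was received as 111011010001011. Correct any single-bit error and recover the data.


Syndrome = 6: error at position 6

Data: 11000001011 (corrected bit 6)


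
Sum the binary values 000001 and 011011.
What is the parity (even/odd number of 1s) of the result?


000001 = 1
011011 = 27
Sum = 28 = 11100
1s count = 3

odd parity (3 ones in 11100)


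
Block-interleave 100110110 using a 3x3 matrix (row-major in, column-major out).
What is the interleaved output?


Matrix:
  100
  110
  110
Read columns: 111011000

111011000


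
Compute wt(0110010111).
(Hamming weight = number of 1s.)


Counting 1s in 0110010111

6


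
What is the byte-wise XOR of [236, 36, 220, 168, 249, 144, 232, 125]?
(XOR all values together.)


XOR chain: 236 ^ 36 ^ 220 ^ 168 ^ 249 ^ 144 ^ 232 ^ 125 = 64

64


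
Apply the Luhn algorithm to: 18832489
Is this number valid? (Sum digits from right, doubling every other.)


Luhn sum = 44
44 mod 10 = 4

Invalid (Luhn sum mod 10 = 4)


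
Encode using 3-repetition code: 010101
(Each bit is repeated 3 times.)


Each bit -> 3 copies

000111000111000111


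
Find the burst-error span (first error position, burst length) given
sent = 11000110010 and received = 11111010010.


XOR: 00111100000

Burst at position 2, length 4


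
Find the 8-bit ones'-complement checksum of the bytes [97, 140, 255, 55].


Sum = 547 mod 256 = 35
Complement = 220

220


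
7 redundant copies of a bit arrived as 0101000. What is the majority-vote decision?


Ones: 2 out of 7
Threshold: 4

0 (2/7 voted 1)


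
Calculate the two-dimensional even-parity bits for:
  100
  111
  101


Row parities: 110
Column parities: 110

Row P: 110, Col P: 110, Corner: 0


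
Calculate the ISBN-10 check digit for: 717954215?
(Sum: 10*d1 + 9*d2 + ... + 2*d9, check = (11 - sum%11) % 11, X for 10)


Weighted sum: 269
269 mod 11 = 5

Check digit: 6


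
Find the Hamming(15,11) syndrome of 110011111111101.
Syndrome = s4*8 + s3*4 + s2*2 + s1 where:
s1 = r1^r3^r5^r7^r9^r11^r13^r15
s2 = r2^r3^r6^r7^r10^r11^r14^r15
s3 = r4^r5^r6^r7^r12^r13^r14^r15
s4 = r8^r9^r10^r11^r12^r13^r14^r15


s1=1, s2=0, s3=0, s4=1

Syndrome = 9 (error at position 9)


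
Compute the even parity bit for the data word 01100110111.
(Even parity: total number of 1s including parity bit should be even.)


Number of 1s in data: 7
Parity bit: 1

1


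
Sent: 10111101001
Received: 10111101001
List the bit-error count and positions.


XOR: 00000000000

0 errors (received matches sent)


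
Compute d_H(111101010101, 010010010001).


XOR: 101111000100
Count of 1s: 6

6


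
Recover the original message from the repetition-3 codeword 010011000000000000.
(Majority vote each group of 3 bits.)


Groups: 010, 011, 000, 000, 000, 000
Majority votes: 010000

010000


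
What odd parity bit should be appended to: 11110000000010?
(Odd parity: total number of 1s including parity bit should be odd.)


Number of 1s in data: 5
Parity bit: 0

0


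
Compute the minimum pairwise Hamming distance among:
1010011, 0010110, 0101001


Comparing all pairs, minimum distance: 3
Can detect 2 errors, correct 1 errors

3


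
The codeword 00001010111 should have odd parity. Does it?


Number of 1s: 5

Yes, parity is correct (5 ones)


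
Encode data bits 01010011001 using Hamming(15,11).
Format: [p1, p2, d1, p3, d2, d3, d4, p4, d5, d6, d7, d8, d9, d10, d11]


Parity bits: p1=0, p2=1, p3=0, p4=1

010010110011001


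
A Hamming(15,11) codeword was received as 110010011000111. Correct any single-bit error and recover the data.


Syndrome = 11: error at position 11

Data: 01001010111 (corrected bit 11)


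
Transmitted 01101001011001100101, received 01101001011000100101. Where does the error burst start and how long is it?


XOR: 00000000000001000000

Burst at position 13, length 1


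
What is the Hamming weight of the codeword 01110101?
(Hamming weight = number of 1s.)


Counting 1s in 01110101

5


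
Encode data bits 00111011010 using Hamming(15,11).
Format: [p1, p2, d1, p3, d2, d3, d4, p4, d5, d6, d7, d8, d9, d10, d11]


Parity bits: p1=1, p2=0, p3=0, p4=0

100001101011010


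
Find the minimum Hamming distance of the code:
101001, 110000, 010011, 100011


Comparing all pairs, minimum distance: 2
Can detect 1 errors, correct 0 errors

2


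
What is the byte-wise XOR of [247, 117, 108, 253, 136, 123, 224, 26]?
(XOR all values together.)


XOR chain: 247 ^ 117 ^ 108 ^ 253 ^ 136 ^ 123 ^ 224 ^ 26 = 26

26


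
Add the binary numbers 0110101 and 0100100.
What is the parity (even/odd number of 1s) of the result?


0110101 = 53
0100100 = 36
Sum = 89 = 1011001
1s count = 4

even parity (4 ones in 1011001)


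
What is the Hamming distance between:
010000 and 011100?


XOR: 001100
Count of 1s: 2

2


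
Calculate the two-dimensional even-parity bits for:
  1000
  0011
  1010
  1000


Row parities: 1001
Column parities: 1001

Row P: 1001, Col P: 1001, Corner: 0


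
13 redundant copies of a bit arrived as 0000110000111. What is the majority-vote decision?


Ones: 5 out of 13
Threshold: 7

0 (5/13 voted 1)


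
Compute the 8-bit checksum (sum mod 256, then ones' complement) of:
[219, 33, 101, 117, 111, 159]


Sum = 740 mod 256 = 228
Complement = 27

27


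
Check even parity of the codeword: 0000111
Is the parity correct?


Number of 1s: 3

No, parity error (3 ones)


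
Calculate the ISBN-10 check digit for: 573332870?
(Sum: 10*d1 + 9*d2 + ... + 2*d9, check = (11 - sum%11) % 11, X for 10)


Weighted sum: 239
239 mod 11 = 8

Check digit: 3


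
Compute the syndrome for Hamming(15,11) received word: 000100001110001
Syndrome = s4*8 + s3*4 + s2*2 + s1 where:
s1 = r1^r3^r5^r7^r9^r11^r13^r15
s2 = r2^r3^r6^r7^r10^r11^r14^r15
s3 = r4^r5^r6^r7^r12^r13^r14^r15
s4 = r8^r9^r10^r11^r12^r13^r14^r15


s1=1, s2=1, s3=0, s4=0

Syndrome = 3 (error at position 3)


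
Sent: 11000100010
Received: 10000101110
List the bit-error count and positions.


XOR: 01000001100

3 error(s) at position(s): 1, 7, 8


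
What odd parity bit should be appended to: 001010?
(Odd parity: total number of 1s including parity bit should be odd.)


Number of 1s in data: 2
Parity bit: 1

1


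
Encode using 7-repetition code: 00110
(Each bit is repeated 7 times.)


Each bit -> 7 copies

00000000000000111111111111110000000


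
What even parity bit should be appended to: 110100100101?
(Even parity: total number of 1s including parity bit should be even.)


Number of 1s in data: 6
Parity bit: 0

0
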